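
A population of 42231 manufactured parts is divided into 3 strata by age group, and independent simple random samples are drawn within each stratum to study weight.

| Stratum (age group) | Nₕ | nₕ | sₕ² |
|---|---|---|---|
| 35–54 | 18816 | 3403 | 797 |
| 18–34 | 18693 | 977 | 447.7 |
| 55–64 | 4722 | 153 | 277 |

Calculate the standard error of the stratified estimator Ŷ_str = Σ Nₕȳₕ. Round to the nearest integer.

16085

Var(Ŷ_str) = Σₕ Nₕ²(1 − fₕ)sₕ²/nₕ.
35–54: 18816²·(1 − 3403/18816)·797/3403 = 6.7922061 × 10^7.
18–34: 18693²·(1 − 977/18693)·447.7/977 = 1.5175297 × 10^8.
55–64: 4722²·(1 − 153/4722)·277/153 = 3.9060291 × 10^7.
Sum = 2.5873532 × 10^8.
SE = √(2.5873532 × 10^8) = 16085.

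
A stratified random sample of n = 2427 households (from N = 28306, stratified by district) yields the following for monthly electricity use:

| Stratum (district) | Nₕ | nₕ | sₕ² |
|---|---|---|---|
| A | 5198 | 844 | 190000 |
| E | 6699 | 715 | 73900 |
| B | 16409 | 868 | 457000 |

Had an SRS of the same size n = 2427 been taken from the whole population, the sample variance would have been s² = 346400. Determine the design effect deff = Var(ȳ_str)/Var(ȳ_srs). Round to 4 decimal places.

Var(ȳ_str) = Σ Wₕ²(1−fₕ)sₕ²/nₕ with Wₕ = Nₕ/28306:
  A: (5198/28306)²·(1−844/5198)·190000/844 = 6.3588539
  E: (6699/28306)²·(1−715/6699)·73900/715 = 5.1711002
  B: (16409/28306)²·(1−868/16409)·457000/868 = 167.57165
  → Var(ȳ_str) = 179.1016.
Var(ȳ_srs) = (1 − 2427/28306)·346400/2427 = 130.48996.
deff = 179.1016 / 130.48996 = 1.3725.

1.3725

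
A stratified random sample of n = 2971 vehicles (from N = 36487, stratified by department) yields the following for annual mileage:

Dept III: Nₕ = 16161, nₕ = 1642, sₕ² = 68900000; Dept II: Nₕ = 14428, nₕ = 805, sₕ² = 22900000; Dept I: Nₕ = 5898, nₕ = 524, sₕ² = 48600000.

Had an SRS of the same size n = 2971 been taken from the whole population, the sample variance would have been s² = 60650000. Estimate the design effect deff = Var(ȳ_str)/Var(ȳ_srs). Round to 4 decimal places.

Var(ȳ_str) = Σ Wₕ²(1−fₕ)sₕ²/nₕ with Wₕ = Nₕ/36487:
  Dept III: (16161/36487)²·(1−1642/16161)·68900000/1642 = 7395.6218
  Dept II: (14428/36487)²·(1−805/14428)·22900000/805 = 4199.9312
  Dept I: (5898/36487)²·(1−524/5898)·48600000/524 = 2208.1629
  → Var(ȳ_str) = 13803.716.
Var(ȳ_srs) = (1 − 2971/36487)·60650000/2971 = 18751.766.
deff = 13803.716 / 18751.766 = 0.7361.

0.7361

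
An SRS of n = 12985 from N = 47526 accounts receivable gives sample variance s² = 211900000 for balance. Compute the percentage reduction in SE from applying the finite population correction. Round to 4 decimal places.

14.7485

f = n/N = 12985/47526 = 0.27321887.
SE_no-fpc = √(s²/n) = 127.74517; SE_fpc = √((1−f)s²/n) = 108.90462.
Ratio = √(1−f) = 0.85251459. Reduction = 100·(1 − 0.85251459) = 14.7485%.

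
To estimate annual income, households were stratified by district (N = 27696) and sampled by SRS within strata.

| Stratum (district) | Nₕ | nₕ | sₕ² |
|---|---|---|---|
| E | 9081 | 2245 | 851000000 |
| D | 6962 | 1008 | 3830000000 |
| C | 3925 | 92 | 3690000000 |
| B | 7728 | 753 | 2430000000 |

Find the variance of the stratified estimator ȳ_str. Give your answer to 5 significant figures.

Var(ȳ_str) = Σₕ Wₕ²(1 − fₕ)sₕ²/nₕ with Wₕ = Nₕ/N, N = 27696.
E: Wₕ = 0.32788128; term = 0.32788128²·(1 − 0.24721947)·851000000/2245 = 30677.138.
D: Wₕ = 0.25137204; term = 0.25137204²·(1 − 0.14478598)·3830000000/1008 = 205327.44.
C: Wₕ = 0.14171722; term = 0.14171722²·(1 − 0.02343949)·3690000000/92 = 786652.48.
B: Wₕ = 0.27902946; term = 0.27902946²·(1 − 0.09743789)·2430000000/753 = 226771.53.
Sum = 1.2494286 × 10^6.

1.2494 × 10^6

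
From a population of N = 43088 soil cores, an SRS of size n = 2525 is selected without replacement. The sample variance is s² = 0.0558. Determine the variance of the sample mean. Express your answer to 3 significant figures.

2.08 × 10^-5

Under SRS without replacement, Var(ȳ) = (1 − f)·s²/n with f = n/N = 2525/43088 = 0.05860100.
Var(ȳ) = (1 − 0.05860100)·0.0558/2525 = 0.94139900·2.209901 × 10^-5 = 2.0803986 × 10^-5.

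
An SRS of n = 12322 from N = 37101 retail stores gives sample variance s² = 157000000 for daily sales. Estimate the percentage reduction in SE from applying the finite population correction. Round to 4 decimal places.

f = n/N = 12322/37101 = 0.33212043.
SE_no-fpc = √(s²/n) = 112.87798; SE_fpc = √((1−f)s²/n) = 92.248286.
Ratio = √(1−f) = 0.81723899. Reduction = 100·(1 − 0.81723899) = 18.2761%.

18.2761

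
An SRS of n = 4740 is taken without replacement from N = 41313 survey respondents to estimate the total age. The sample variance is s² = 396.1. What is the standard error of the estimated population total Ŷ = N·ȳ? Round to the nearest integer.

11237

Var(Ŷ) = N²·Var(ȳ) = N²·(1 − n/N)·s²/n.
f = 4740/41313 = 0.11473386; Var(ȳ) = 0.88526614·396.1/4740 = 0.07397762.
Var(Ŷ) = 41313² · 0.07397762 = 1.2626234 × 10^8.
SE(Ŷ) = √(1.2626234 × 10^8) = 11237.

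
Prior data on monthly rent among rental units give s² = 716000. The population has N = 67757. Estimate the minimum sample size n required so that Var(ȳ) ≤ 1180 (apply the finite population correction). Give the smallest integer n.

Without fpc, n₀ = s²/D = 716000/1180 = 606.7797.
With fpc, (1 − n/N)·s²/n ≤ D requires n ≥ n₀/(1 + n₀/N) = 606.7797/(1 + 606.7797/67757) = 601.3941.
Rounding up, n = 602.

602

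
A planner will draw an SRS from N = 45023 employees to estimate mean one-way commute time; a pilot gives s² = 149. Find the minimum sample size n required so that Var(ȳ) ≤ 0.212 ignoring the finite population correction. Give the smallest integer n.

Without fpc, n₀ = s²/D = 149/0.212 = 702.8302.
Rounding up, n = 703.

703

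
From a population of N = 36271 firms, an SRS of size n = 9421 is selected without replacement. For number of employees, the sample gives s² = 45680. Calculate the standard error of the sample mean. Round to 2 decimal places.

1.89

Under SRS without replacement, Var(ȳ) = (1 − f)·s²/n with f = n/N = 9421/36271 = 0.25973919.
Var(ȳ) = (1 − 0.25973919)·45680/9421 = 0.74026081·4.8487422 = 3.5893338.
SE(ȳ) = √(3.5893338) = 1.89.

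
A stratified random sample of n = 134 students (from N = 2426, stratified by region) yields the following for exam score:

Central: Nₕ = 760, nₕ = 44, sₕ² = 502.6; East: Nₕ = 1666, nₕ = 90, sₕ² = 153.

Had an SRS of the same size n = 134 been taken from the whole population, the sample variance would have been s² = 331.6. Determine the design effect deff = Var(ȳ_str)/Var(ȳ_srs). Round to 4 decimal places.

0.7761

Var(ȳ_str) = Σ Wₕ²(1−fₕ)sₕ²/nₕ with Wₕ = Nₕ/2426:
  Central: (760/2426)²·(1−44/760)·502.6/44 = 1.0561238
  East: (1666/2426)²·(1−90/1666)·153/90 = 0.75840037
  → Var(ȳ_str) = 1.8145242.
Var(ȳ_srs) = (1 − 134/2426)·331.6/134 = 2.337941.
deff = 1.8145242 / 2.337941 = 0.7761.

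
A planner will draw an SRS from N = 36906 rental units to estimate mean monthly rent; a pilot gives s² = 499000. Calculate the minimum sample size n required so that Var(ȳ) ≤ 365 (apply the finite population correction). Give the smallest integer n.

Without fpc, n₀ = s²/D = 499000/365 = 1367.1233.
With fpc, (1 − n/N)·s²/n ≤ D requires n ≥ n₀/(1 + n₀/N) = 1367.1233/(1 + 1367.1233/36906) = 1318.2894.
Rounding up, n = 1319.

1319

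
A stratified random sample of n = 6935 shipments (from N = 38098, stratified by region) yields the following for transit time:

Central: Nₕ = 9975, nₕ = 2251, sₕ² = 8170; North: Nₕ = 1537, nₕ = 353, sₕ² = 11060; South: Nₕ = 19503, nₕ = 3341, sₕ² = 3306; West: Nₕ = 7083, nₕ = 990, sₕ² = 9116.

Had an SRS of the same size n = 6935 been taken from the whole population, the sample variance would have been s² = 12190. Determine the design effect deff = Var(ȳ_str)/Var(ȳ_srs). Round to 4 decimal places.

Var(ȳ_str) = Σ Wₕ²(1−fₕ)sₕ²/nₕ with Wₕ = Nₕ/38098:
  Central: (9975/38098)²·(1−2251/9975)·8170/2251 = 0.19266258
  North: (1537/38098)²·(1−353/1537)·11060/353 = 0.039282728
  South: (19503/38098)²·(1−3341/19503)·3306/3341 = 0.21489116
  West: (7083/38098)²·(1−990/7083)·9116/990 = 0.27378723
  → Var(ȳ_str) = 0.7206237.
Var(ȳ_srs) = (1 − 6935/38098)·12190/6935 = 1.4377862.
deff = 0.7206237 / 1.4377862 = 0.5012.

0.5012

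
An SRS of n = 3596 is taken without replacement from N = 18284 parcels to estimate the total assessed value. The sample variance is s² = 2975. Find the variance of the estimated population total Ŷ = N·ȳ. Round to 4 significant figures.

2.222 × 10^8

Var(Ŷ) = N²·Var(ȳ) = N²·(1 − n/N)·s²/n.
f = 3596/18284 = 0.19667469; Var(ȳ) = 0.80332531·2975/3596 = 0.66459755.
Var(Ŷ) = 18284² · 0.66459755 = 2.2217806 × 10^8.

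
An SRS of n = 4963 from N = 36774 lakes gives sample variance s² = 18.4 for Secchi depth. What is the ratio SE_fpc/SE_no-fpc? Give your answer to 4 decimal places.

f = n/N = 4963/36774 = 0.13495948.
SE_no-fpc = √(s²/n) = 0.06088871; SE_fpc = √((1−f)s²/n) = 0.0566311.
Ratio = √(1−f) = 0.93007554.

0.9301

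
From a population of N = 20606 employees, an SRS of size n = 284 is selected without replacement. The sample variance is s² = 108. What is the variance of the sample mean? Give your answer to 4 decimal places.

Under SRS without replacement, Var(ȳ) = (1 − f)·s²/n with f = n/N = 284/20606 = 0.01378239.
Var(ȳ) = (1 − 0.01378239)·108/284 = 0.98621761·0.38028169 = 0.3750405.

0.3750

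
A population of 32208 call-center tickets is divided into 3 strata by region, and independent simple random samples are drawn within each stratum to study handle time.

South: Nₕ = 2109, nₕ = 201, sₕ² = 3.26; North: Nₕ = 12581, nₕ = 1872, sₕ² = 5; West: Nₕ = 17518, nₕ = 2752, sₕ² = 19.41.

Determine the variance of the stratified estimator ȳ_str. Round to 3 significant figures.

Var(ȳ_str) = Σₕ Wₕ²(1 − fₕ)sₕ²/nₕ with Wₕ = Nₕ/N, N = 32208.
South: Wₕ = 0.06548063; term = 0.06548063²·(1 − 0.09530583)·3.26/201 = 6.2914243 × 10^-5.
North: Wₕ = 0.39061724; term = 0.39061724²·(1 − 0.14879580)·5/1872 = 3.4689715 × 10^-4.
West: Wₕ = 0.54390214; term = 0.54390214²·(1 − 0.15709556)·19.41/2752 = 0.0017587211.
Sum = 0.0021685325.

0.00217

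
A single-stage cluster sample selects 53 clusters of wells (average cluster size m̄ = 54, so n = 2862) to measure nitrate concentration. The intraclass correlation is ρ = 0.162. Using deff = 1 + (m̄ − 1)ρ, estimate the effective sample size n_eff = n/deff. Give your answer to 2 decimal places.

298.56

deff = 1 + (54 − 1)·0.162 = 1 + 8.586 = 9.586.
n_eff = 2862 / 9.586 = 298.56.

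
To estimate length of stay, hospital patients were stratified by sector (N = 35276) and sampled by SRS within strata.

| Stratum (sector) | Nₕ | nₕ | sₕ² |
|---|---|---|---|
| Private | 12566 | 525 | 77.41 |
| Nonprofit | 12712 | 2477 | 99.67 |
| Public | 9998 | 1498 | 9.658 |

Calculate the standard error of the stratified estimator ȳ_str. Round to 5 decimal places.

0.15025

Var(ȳ_str) = Σₕ Wₕ²(1 − fₕ)sₕ²/nₕ with Wₕ = Nₕ/N, N = 35276.
Private: Wₕ = 0.35621953; term = 0.35621953²·(1 − 0.04177940)·77.41/525 = 0.017928283.
Nonprofit: Wₕ = 0.36035832; term = 0.36035832²·(1 − 0.19485525)·99.67/2477 = 0.0042070872.
Public: Wₕ = 0.28342216; term = 0.28342216²·(1 − 0.14982997)·9.658/1498 = 4.4030009 × 10^-4.
Sum = 0.02257567.
SE = √(0.02257567) = 0.15025.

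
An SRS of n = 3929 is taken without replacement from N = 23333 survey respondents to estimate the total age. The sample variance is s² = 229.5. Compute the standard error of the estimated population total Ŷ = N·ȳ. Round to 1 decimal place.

5142.6

Var(Ŷ) = N²·Var(ȳ) = N²·(1 − n/N)·s²/n.
f = 3929/23333 = 0.16838812; Var(ȳ) = 0.83161188·229.5/3929 = 0.048575955.
Var(Ŷ) = 23333² · 0.048575955 = 2.6446153 × 10^7.
SE(Ŷ) = √(2.6446153 × 10^7) = 5142.6.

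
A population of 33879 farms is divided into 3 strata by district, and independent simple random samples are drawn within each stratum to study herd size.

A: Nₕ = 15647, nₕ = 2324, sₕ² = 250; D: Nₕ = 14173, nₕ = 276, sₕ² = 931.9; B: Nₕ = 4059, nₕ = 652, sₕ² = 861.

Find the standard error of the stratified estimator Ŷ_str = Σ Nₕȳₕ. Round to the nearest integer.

26565

Var(Ŷ_str) = Σₕ Nₕ²(1 − fₕ)sₕ²/nₕ.
A: 15647²·(1 − 2324/15647)·250/2324 = 2.2425235 × 10^7.
D: 14173²·(1 − 276/14173)·931.9/276 = 6.6503281 × 10^8.
B: 4059²·(1 − 652/4059)·861/652 = 1.8261933 × 10^7.
Sum = 7.0571998 × 10^8.
SE = √(7.0571998 × 10^8) = 26565.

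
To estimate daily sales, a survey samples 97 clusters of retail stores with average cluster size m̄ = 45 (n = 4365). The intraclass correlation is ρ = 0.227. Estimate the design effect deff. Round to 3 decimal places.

deff = 1 + (45 − 1)·0.227 = 1 + 9.988 = 10.988.

10.988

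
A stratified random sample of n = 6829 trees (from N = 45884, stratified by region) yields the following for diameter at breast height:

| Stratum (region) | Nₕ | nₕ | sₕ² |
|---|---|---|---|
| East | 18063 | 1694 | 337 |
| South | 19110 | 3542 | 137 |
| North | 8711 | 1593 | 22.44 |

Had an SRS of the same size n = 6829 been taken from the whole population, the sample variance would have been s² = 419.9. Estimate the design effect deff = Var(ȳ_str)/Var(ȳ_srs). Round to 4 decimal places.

Var(ȳ_str) = Σ Wₕ²(1−fₕ)sₕ²/nₕ with Wₕ = Nₕ/45884:
  East: (18063/45884)²·(1−1694/18063)·337/1694 = 0.027938686
  South: (19110/45884)²·(1−3542/19110)·137/3542 = 0.0054656646
  North: (8711/45884)²·(1−1593/8711)·22.44/1593 = 4.1486857 × 10^-4
  → Var(ȳ_str) = 0.033819219.
Var(ȳ_srs) = (1 − 6829/45884)·419.9/6829 = 0.052336435.
deff = 0.033819219 / 0.052336435 = 0.6462.

0.6462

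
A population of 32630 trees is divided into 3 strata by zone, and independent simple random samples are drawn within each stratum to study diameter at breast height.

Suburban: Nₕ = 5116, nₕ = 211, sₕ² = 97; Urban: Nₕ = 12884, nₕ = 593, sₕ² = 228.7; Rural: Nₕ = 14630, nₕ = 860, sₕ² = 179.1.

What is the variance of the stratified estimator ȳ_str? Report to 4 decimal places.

0.1076

Var(ȳ_str) = Σₕ Wₕ²(1 − fₕ)sₕ²/nₕ with Wₕ = Nₕ/N, N = 32630.
Suburban: Wₕ = 0.15678823; term = 0.15678823²·(1 − 0.04124316)·97/211 = 0.010834894.
Urban: Wₕ = 0.39485136; term = 0.39485136²·(1 − 0.04602608)·228.7/593 = 0.057360808.
Rural: Wₕ = 0.44836040; term = 0.44836040²·(1 − 0.05878332)·179.1/860 = 0.039404086.
Sum = 0.10759979.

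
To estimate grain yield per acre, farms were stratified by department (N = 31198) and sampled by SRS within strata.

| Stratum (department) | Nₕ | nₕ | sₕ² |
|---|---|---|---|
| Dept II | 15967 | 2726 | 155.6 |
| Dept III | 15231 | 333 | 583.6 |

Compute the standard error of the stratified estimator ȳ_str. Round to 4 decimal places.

Var(ȳ_str) = Σₕ Wₕ²(1 − fₕ)sₕ²/nₕ with Wₕ = Nₕ/N, N = 31198.
Dept II: Wₕ = 0.51179563; term = 0.51179563²·(1 − 0.17072712)·155.6/2726 = 0.012398648.
Dept III: Wₕ = 0.48820437; term = 0.48820437²·(1 − 0.02186331)·583.6/333 = 0.40857701.
Sum = 0.42097566.
SE = √(0.42097566) = 0.6488.

0.6488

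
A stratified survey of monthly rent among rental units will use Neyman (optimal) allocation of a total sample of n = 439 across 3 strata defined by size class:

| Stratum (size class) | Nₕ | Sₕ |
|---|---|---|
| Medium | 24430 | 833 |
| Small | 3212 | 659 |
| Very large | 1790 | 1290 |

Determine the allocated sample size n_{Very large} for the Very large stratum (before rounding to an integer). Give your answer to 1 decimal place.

40.9

Neyman allocation: nₕ = n·NₕSₕ / Σⱼ NⱼSⱼ.
Σ NⱼSⱼ = 24430·833 + 3212·659 + 1790·1290 = 2.4775998 × 10^7.
n_{Very large} = 439·1790·1290 / (2.4775998 × 10^7) = 40.9.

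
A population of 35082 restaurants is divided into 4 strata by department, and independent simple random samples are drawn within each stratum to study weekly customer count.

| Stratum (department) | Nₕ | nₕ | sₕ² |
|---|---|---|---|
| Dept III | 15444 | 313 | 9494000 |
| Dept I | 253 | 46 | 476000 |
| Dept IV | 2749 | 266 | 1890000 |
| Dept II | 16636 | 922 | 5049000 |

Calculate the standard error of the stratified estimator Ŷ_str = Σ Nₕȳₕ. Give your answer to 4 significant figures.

2.927 × 10^6

Var(Ŷ_str) = Σₕ Nₕ²(1 − fₕ)sₕ²/nₕ.
Dept III: 15444²·(1 − 313/15444)·9494000/313 = 7.0881404 × 10^12.
Dept I: 253²·(1 − 46/253)·476000/46 = 5.41926 × 10^8.
Dept IV: 2749²·(1 − 266/2749)·1890000/266 = 4.8498871 × 10^10.
Dept II: 16636²·(1 − 922/16636)·5049000/922 = 1.4315618 × 10^12.
Sum = 8.568743 × 10^12.
SE = √(8.568743 × 10^12) = 2.927 × 10^6.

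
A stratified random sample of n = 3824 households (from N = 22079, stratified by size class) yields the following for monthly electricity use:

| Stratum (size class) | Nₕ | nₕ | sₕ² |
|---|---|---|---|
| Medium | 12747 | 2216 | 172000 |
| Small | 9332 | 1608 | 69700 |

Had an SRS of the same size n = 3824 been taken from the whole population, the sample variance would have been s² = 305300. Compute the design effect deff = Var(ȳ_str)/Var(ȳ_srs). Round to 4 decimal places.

Var(ȳ_str) = Σ Wₕ²(1−fₕ)sₕ²/nₕ with Wₕ = Nₕ/22079:
  Medium: (12747/22079)²·(1−2216/12747)·172000/2216 = 21.373591
  Small: (9332/22079)²·(1−1608/9332)·69700/1608 = 6.4092163
  → Var(ȳ_str) = 27.782807.
Var(ȳ_srs) = (1 − 3824/22079)·305300/3824 = 66.010247.
deff = 27.782807 / 66.010247 = 0.4209.

0.4209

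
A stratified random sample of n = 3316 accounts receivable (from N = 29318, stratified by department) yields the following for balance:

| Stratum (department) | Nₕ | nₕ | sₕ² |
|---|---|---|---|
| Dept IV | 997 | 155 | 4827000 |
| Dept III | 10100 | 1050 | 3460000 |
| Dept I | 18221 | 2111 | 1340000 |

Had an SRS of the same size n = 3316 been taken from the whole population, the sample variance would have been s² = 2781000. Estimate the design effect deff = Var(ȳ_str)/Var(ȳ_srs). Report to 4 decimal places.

0.8035

Var(ȳ_str) = Σ Wₕ²(1−fₕ)sₕ²/nₕ with Wₕ = Nₕ/29318:
  Dept IV: (997/29318)²·(1−155/997)·4827000/155 = 30.414744
  Dept III: (10100/29318)²·(1−1050/10100)·3460000/1050 = 350.41934
  Dept I: (18221/29318)²·(1−2111/18221)·1340000/2111 = 216.77821
  → Var(ȳ_str) = 597.61229.
Var(ȳ_srs) = (1 − 3316/29318)·2781000/3316 = 743.80464.
deff = 597.61229 / 743.80464 = 0.8035.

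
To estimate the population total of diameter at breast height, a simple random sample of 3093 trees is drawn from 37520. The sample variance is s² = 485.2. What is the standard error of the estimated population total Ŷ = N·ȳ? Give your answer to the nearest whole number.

14235

Var(Ŷ) = N²·Var(ȳ) = N²·(1 − n/N)·s²/n.
f = 3093/37520 = 0.08243603; Var(ȳ) = 0.91756397·485.2/3093 = 0.14393858.
Var(Ŷ) = 37520² · 0.14393858 = 2.0262959 × 10^8.
SE(Ŷ) = √(2.0262959 × 10^8) = 14235.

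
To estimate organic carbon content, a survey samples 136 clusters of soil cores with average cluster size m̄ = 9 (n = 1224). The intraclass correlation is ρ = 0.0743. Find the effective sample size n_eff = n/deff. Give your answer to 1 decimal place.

deff = 1 + (9 − 1)·0.0743 = 1 + 0.5944 = 1.5944.
n_eff = 1224 / 1.5944 = 767.7.

767.7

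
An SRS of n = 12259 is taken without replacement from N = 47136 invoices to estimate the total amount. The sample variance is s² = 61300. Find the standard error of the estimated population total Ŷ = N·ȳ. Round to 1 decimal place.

Var(Ŷ) = N²·Var(ȳ) = N²·(1 − n/N)·s²/n.
f = 12259/47136 = 0.26007722; Var(ȳ) = 0.73992278·61300/12259 = 3.6999157.
Var(Ŷ) = 47136² · 3.6999157 = 8.2204819 × 10^9.
SE(Ŷ) = √(8.2204819 × 10^9) = 90666.9.

90666.9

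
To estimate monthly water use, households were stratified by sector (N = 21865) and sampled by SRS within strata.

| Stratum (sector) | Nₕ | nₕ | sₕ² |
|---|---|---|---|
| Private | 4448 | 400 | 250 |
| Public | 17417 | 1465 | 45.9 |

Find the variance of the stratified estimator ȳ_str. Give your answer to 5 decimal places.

0.04175

Var(ȳ_str) = Σₕ Wₕ²(1 − fₕ)sₕ²/nₕ with Wₕ = Nₕ/N, N = 21865.
Private: Wₕ = 0.20343014; term = 0.20343014²·(1 − 0.08992806)·250/400 = 0.023538909.
Public: Wₕ = 0.79656986; term = 0.79656986²·(1 − 0.08411322)·45.9/1465 = 0.018208098.
Sum = 0.041747007.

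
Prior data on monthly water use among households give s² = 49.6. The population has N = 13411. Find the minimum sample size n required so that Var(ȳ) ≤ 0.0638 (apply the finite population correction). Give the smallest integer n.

Without fpc, n₀ = s²/D = 49.6/0.0638 = 777.4295.
With fpc, (1 − n/N)·s²/n ≤ D requires n ≥ n₀/(1 + n₀/N) = 777.4295/(1 + 777.4295/13411) = 734.8316.
Rounding up, n = 735.

735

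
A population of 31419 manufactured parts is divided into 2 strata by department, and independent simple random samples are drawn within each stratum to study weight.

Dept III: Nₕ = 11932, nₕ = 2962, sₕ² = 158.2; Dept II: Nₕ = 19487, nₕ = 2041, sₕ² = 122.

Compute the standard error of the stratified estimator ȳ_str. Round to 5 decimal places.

0.16241

Var(ȳ_str) = Σₕ Wₕ²(1 − fₕ)sₕ²/nₕ with Wₕ = Nₕ/N, N = 31419.
Dept III: Wₕ = 0.37977020; term = 0.37977020²·(1 − 0.24824003)·158.2/2962 = 0.0057908511.
Dept II: Wₕ = 0.62022980; term = 0.62022980²·(1 − 0.10473649)·122/2041 = 0.020586047.
Sum = 0.026376898.
SE = √(0.026376898) = 0.16241.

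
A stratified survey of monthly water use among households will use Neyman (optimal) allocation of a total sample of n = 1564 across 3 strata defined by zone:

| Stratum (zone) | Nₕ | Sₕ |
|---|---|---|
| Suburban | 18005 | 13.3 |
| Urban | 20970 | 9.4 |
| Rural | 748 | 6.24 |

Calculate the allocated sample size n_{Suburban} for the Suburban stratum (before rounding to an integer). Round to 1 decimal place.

848.8

Neyman allocation: nₕ = n·NₕSₕ / Σⱼ NⱼSⱼ.
Σ NⱼSⱼ = 18005·13.3 + 20970·9.4 + 748·6.24 = 441252.02.
n_{Suburban} = 1564·18005·13.3 / 441252.02 = 848.8.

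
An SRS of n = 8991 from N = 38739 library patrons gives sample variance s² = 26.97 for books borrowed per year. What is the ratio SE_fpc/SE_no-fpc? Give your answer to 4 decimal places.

0.8763

f = n/N = 8991/38739 = 0.23209169.
SE_no-fpc = √(s²/n) = 0.05476921; SE_fpc = √((1−f)s²/n) = 0.047994465.
Ratio = √(1−f) = 0.87630378.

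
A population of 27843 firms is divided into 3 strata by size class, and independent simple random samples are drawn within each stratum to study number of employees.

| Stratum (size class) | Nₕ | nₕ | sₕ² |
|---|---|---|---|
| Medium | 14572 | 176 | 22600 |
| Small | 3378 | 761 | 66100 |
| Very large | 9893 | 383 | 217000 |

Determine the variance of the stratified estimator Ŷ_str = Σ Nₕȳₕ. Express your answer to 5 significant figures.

8.1011 × 10^10

Var(Ŷ_str) = Σₕ Nₕ²(1 − fₕ)sₕ²/nₕ.
Medium: 14572²·(1 − 176/14572)·22600/176 = 2.6937468 × 10^10.
Small: 3378²·(1 − 761/3378)·66100/761 = 7.6785669 × 10^8.
Very large: 9893²·(1 − 383/9893)·217000/383 = 5.3305189 × 10^10.
Sum = 8.1010514 × 10^10.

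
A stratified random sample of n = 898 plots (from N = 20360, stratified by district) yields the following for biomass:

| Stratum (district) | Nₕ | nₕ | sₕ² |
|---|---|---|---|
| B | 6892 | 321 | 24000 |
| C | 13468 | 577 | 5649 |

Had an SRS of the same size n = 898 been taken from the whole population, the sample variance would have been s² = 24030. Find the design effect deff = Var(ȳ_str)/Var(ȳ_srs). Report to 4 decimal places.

0.4796

Var(ȳ_str) = Σ Wₕ²(1−fₕ)sₕ²/nₕ with Wₕ = Nₕ/20360:
  B: (6892/20360)²·(1−321/6892)·24000/321 = 8.1682195
  C: (13468/20360)²·(1−577/13468)·5649/577 = 4.100435
  → Var(ȳ_str) = 12.268655.
Var(ȳ_srs) = (1 − 898/20360)·24030/898 = 25.57921.
deff = 12.268655 / 25.57921 = 0.4796.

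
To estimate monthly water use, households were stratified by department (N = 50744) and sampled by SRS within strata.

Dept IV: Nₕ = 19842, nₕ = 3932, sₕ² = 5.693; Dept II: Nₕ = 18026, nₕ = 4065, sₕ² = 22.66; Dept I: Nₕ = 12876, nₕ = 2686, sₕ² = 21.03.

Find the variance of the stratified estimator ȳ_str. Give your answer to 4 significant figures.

Var(ȳ_str) = Σₕ Wₕ²(1 − fₕ)sₕ²/nₕ with Wₕ = Nₕ/N, N = 50744.
Dept IV: Wₕ = 0.39102160; term = 0.39102160²·(1 − 0.19816551)·5.693/3932 = 1.7750635 × 10^-4.
Dept II: Wₕ = 0.35523412; term = 0.35523412²·(1 − 0.22550760)·22.66/4065 = 5.4481098 × 10^-4.
Dept I: Wₕ = 0.25374429; term = 0.25374429²·(1 − 0.20860516)·21.03/2686 = 3.9895051 × 10^-4.
Sum = 0.0011212678.

0.001121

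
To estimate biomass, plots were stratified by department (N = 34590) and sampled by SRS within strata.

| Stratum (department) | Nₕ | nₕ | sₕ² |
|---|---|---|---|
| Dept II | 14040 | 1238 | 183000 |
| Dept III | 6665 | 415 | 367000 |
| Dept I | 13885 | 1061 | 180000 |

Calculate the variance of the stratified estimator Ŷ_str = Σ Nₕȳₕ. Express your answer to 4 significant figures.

9.362 × 10^10

Var(Ŷ_str) = Σₕ Nₕ²(1 − fₕ)sₕ²/nₕ.
Dept II: 14040²·(1 − 1238/14040)·183000/1238 = 2.656901 × 10^10.
Dept III: 6665²·(1 − 415/6665)·367000/415 = 3.6838178 × 10^10.
Dept I: 13885²·(1 − 1061/13885)·180000/1061 = 3.0208316 × 10^10.
Sum = 9.3615504 × 10^10.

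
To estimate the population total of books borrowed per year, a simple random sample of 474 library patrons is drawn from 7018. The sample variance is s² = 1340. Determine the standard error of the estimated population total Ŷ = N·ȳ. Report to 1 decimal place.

Var(Ŷ) = N²·Var(ȳ) = N²·(1 − n/N)·s²/n.
f = 474/7018 = 0.06754061; Var(ȳ) = 0.93245939·1340/474 = 2.6360666.
Var(Ŷ) = 7018² · 2.6360666 = 1.2983241 × 10^8.
SE(Ŷ) = √(1.2983241 × 10^8) = 11394.4.

11394.4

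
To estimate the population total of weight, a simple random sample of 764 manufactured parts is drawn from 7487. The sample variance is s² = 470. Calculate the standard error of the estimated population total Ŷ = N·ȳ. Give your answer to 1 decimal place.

Var(Ŷ) = N²·Var(ȳ) = N²·(1 − n/N)·s²/n.
f = 764/7487 = 0.10204354; Var(ȳ) = 0.89795646·470/764 = 0.55240777.
Var(Ŷ) = 7487² · 0.55240777 = 3.0965311 × 10^7.
SE(Ŷ) = √(3.0965311 × 10^7) = 5564.6.

5564.6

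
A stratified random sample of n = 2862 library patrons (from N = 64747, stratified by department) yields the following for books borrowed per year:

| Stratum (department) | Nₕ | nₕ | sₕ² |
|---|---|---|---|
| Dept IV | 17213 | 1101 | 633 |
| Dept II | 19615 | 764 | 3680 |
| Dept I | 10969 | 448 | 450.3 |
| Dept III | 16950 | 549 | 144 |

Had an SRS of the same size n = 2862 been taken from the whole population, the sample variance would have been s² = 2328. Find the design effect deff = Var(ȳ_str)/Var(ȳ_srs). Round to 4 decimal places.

0.6533

Var(ȳ_str) = Σ Wₕ²(1−fₕ)sₕ²/nₕ with Wₕ = Nₕ/64747:
  Dept IV: (17213/64747)²·(1−1101/17213)·633/1101 = 0.038034973
  Dept II: (19615/64747)²·(1−764/19615)·3680/764 = 0.42485219
  Dept I: (10969/64747)²·(1−448/10969)·450.3/448 = 0.02766997
  Dept III: (16950/64747)²·(1−549/16950)·144/549 = 0.017393656
  → Var(ȳ_str) = 0.50795079.
Var(ȳ_srs) = (1 − 2862/64747)·2328/2862 = 0.77746186.
deff = 0.50795079 / 0.77746186 = 0.6533.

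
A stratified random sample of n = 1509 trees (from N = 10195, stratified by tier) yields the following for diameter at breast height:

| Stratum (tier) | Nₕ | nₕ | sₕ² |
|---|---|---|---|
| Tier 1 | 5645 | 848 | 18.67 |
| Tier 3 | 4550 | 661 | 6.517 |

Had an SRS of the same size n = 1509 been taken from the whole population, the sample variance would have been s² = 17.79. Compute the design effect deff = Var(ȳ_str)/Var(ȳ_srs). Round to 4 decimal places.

0.7382

Var(ȳ_str) = Σ Wₕ²(1−fₕ)sₕ²/nₕ with Wₕ = Nₕ/10195:
  Tier 1: (5645/10195)²·(1−848/5645)·18.67/848 = 0.0057359806
  Tier 3: (4550/10195)²·(1−661/4550)·6.517/661 = 0.0016784992
  → Var(ȳ_str) = 0.0074144798.
Var(ȳ_srs) = (1 − 1509/10195)·17.79/1509 = 0.010044291.
deff = 0.0074144798 / 0.010044291 = 0.7382.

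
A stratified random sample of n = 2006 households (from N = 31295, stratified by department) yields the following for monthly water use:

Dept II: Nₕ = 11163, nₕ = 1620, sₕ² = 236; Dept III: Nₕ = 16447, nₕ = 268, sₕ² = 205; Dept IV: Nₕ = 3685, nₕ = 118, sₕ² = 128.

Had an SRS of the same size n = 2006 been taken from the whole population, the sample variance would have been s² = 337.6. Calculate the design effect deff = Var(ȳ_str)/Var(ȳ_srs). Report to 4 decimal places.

1.5125

Var(ȳ_str) = Σ Wₕ²(1−fₕ)sₕ²/nₕ with Wₕ = Nₕ/31295:
  Dept II: (11163/31295)²·(1−1620/11163)·236/1620 = 0.015845755
  Dept III: (16447/31295)²·(1−268/16447)·205/268 = 0.20782966
  Dept IV: (3685/31295)²·(1−118/3685)·128/118 = 0.014558568
  → Var(ȳ_str) = 0.23823398.
Var(ȳ_srs) = (1 − 2006/31295)·337.6/2006 = 0.15750745.
deff = 0.23823398 / 0.15750745 = 1.5125.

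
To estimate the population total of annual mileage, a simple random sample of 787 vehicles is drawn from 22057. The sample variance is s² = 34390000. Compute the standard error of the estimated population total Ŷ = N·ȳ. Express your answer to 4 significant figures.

4.528 × 10^6

Var(Ŷ) = N²·Var(ȳ) = N²·(1 − n/N)·s²/n.
f = 787/22057 = 0.03568028; Var(ȳ) = 0.96431972·34390000/787 = 42138.444.
Var(Ŷ) = 22057² · 42138.444 = 2.0500827 × 10^13.
SE(Ŷ) = √(2.0500827 × 10^13) = 4.528 × 10^6.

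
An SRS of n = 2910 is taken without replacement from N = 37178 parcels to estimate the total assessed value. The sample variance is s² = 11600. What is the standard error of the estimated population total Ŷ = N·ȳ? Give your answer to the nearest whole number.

Var(Ŷ) = N²·Var(ȳ) = N²·(1 − n/N)·s²/n.
f = 2910/37178 = 0.07827210; Var(ȳ) = 0.92172790·11600/2910 = 3.6742418.
Var(Ŷ) = 37178² · 3.6742418 = 5.0785506 × 10^9.
SE(Ŷ) = √(5.0785506 × 10^9) = 71264.

71264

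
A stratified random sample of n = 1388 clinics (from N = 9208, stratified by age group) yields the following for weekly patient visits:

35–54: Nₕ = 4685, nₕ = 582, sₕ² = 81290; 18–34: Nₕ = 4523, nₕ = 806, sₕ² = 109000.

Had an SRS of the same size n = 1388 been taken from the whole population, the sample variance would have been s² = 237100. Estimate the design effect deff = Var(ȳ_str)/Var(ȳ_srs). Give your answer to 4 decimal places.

0.4031

Var(ȳ_str) = Σ Wₕ²(1−fₕ)sₕ²/nₕ with Wₕ = Nₕ/9208:
  35–54: (4685/9208)²·(1−582/4685)·81290/582 = 31.666104
  18–34: (4523/9208)²·(1−806/4523)·109000/806 = 26.815135
  → Var(ȳ_str) = 58.481239.
Var(ȳ_srs) = (1 − 1388/9208)·237100/1388 = 145.07198.
deff = 58.481239 / 145.07198 = 0.4031.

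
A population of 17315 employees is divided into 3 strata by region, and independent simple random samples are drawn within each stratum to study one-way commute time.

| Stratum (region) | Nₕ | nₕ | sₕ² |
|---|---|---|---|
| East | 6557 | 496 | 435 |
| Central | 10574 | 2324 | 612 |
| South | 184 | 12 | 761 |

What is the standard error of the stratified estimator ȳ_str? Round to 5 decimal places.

0.44674

Var(ȳ_str) = Σₕ Wₕ²(1 − fₕ)sₕ²/nₕ with Wₕ = Nₕ/N, N = 17315.
East: Wₕ = 0.37868900; term = 0.37868900²·(1 − 0.07564435)·435/496 = 0.11625511.
Central: Wₕ = 0.61068438; term = 0.61068438²·(1 − 0.21978438)·612/2324 = 0.076623778.
South: Wₕ = 0.01062662; term = 0.01062662²·(1 − 0.06521739)·761/12 = 0.0066942926.
Sum = 0.19957318.
SE = √(0.19957318) = 0.44674.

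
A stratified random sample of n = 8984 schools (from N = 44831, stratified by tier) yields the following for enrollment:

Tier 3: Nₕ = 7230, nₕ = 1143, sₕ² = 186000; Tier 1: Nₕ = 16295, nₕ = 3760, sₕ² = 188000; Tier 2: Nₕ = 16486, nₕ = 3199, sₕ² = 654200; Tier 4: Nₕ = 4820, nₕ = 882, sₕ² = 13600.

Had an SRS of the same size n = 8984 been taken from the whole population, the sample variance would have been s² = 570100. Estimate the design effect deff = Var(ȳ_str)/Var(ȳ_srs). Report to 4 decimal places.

Var(ȳ_str) = Σ Wₕ²(1−fₕ)sₕ²/nₕ with Wₕ = Nₕ/44831:
  Tier 3: (7230/44831)²·(1−1143/7230)·186000/1143 = 3.5632924
  Tier 1: (16295/44831)²·(1−3760/16295)·188000/3760 = 5.0814991
  Tier 2: (16486/44831)²·(1−3199/16486)·654200/3199 = 22.288543
  Tier 4: (4820/44831)²·(1−882/4820)·13600/882 = 0.14562509
  → Var(ȳ_str) = 31.07896.
Var(ȳ_srs) = (1 − 8984/44831)·570100/8984 = 50.74061.
deff = 31.07896 / 50.74061 = 0.6125.

0.6125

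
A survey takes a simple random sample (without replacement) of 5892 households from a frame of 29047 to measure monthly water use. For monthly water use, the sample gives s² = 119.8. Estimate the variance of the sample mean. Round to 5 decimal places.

0.01621

Under SRS without replacement, Var(ȳ) = (1 − f)·s²/n with f = n/N = 5892/29047 = 0.20284367.
Var(ȳ) = (1 − 0.20284367)·119.8/5892 = 0.79715633·0.020332654 = 0.016208304.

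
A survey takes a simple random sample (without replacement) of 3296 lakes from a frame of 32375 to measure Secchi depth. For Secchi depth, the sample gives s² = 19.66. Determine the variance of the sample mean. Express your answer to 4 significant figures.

0.005358

Under SRS without replacement, Var(ȳ) = (1 − f)·s²/n with f = n/N = 3296/32375 = 0.10180695.
Var(ȳ) = (1 − 0.10180695)·19.66/3296 = 0.89819305·0.0059648058 = 0.0053575471.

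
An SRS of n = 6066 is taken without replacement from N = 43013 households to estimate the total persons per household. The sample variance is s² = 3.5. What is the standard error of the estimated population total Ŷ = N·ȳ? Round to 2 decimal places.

957.57

Var(Ŷ) = N²·Var(ȳ) = N²·(1 − n/N)·s²/n.
f = 6066/43013 = 0.14102713; Var(ȳ) = 0.85897287·3.5/6066 = 4.9561573 × 10^-4.
Var(Ŷ) = 43013² · (4.9561573 × 10^-4) = 916947.67.
SE(Ŷ) = √(916947.67) = 957.57.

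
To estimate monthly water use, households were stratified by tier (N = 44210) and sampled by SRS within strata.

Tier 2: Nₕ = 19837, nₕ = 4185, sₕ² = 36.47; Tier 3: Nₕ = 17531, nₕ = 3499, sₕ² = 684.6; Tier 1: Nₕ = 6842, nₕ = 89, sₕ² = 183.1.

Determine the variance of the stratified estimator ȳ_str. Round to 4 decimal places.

Var(ȳ_str) = Σₕ Wₕ²(1 − fₕ)sₕ²/nₕ with Wₕ = Nₕ/N, N = 44210.
Tier 2: Wₕ = 0.44869939; term = 0.44869939²·(1 − 0.21096940)·36.47/4185 = 0.0013843474.
Tier 3: Wₕ = 0.39653924; term = 0.39653924²·(1 − 0.19958930)·684.6/3499 = 0.024625111.
Tier 1: Wₕ = 0.15476137; term = 0.15476137²·(1 − 0.01300789)·183.1/89 = 0.048633679.
Sum = 0.074643137.

0.0746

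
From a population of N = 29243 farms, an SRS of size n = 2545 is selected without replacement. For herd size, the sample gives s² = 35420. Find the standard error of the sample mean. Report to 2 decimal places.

Under SRS without replacement, Var(ȳ) = (1 − f)·s²/n with f = n/N = 2545/29243 = 0.08702937.
Var(ȳ) = (1 − 0.08702937)·35420/2545 = 0.91297063·13.917485 = 12.706255.
SE(ȳ) = √(12.706255) = 3.56.

3.56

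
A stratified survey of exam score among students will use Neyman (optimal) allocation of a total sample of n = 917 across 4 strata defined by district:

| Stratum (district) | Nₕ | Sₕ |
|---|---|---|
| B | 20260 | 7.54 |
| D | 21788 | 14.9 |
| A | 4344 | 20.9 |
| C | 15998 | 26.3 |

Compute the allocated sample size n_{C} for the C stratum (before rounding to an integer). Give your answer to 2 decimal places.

Neyman allocation: nₕ = n·NₕSₕ / Σⱼ NⱼSⱼ.
Σ NⱼSⱼ = 20260·7.54 + 21788·14.9 + 4344·20.9 + 15998·26.3 = 988938.6.
n_{C} = 917·15998·26.3 / 988938.6 = 390.14.

390.14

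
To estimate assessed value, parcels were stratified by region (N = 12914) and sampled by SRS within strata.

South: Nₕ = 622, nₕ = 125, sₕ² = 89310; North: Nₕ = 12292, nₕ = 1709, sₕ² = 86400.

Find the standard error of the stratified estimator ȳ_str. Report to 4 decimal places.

Var(ȳ_str) = Σₕ Wₕ²(1 − fₕ)sₕ²/nₕ with Wₕ = Nₕ/N, N = 12914.
South: Wₕ = 0.04816478; term = 0.04816478²·(1 − 0.20096463)·89310/125 = 1.3243881.
North: Wₕ = 0.95183522; term = 0.95183522²·(1 − 0.13903352)·86400/1709 = 39.434965.
Sum = 40.759353.
SE = √(40.759353) = 6.3843.

6.3843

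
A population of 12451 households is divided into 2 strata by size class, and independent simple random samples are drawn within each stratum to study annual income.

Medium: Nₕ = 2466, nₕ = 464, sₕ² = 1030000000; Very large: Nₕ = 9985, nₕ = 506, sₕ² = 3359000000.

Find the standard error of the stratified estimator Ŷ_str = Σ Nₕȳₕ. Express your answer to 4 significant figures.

Var(Ŷ_str) = Σₕ Nₕ²(1 − fₕ)sₕ²/nₕ.
Medium: 2466²·(1 − 464/2466)·1030000000/464 = 1.0959138 × 10^13.
Very large: 9985²·(1 − 506/9985)·3359000000/506 = 6.2830437 × 10^14.
Sum = 6.3926351 × 10^14.
SE = √(6.3926351 × 10^14) = 2.528 × 10^7.

2.528 × 10^7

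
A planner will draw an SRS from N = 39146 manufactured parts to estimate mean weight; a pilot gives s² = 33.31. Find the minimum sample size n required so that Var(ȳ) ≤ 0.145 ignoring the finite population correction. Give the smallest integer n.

230

Without fpc, n₀ = s²/D = 33.31/0.145 = 229.7241.
Rounding up, n = 230.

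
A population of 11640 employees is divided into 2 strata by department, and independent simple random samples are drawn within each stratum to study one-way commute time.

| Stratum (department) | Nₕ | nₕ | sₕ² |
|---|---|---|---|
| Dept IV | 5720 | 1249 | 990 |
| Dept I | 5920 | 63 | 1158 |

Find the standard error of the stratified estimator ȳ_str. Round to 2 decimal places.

2.20

Var(ȳ_str) = Σₕ Wₕ²(1 − fₕ)sₕ²/nₕ with Wₕ = Nₕ/N, N = 11640.
Dept IV: Wₕ = 0.49140893; term = 0.49140893²·(1 − 0.21835664)·990/1249 = 0.14961237.
Dept I: Wₕ = 0.50859107; term = 0.50859107²·(1 − 0.01064189)·1158/63 = 4.7039097.
Sum = 4.8535221.
SE = √(4.8535221) = 2.20.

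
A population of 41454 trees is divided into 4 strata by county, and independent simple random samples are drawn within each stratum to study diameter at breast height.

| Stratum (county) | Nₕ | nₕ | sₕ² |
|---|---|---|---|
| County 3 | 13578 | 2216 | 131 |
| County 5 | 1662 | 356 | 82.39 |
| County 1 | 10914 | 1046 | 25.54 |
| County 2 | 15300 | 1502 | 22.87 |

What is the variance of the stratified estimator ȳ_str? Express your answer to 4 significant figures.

0.009000

Var(ȳ_str) = Σₕ Wₕ²(1 − fₕ)sₕ²/nₕ with Wₕ = Nₕ/N, N = 41454.
County 3: Wₕ = 0.32754378; term = 0.32754378²·(1 − 0.16320518)·131/2216 = 0.0053071241.
County 5: Wₕ = 0.04009263; term = 0.04009263²·(1 − 0.21419976)·82.39/356 = 2.923249 × 10^-4.
County 1: Wₕ = 0.26327978; term = 0.26327978²·(1 − 0.09584021)·25.54/1046 = 0.0015302748.
County 2: Wₕ = 0.36908380; term = 0.36908380²·(1 − 0.09816993)·22.87/1502 = 0.0018705569.
Sum = 0.0090002807.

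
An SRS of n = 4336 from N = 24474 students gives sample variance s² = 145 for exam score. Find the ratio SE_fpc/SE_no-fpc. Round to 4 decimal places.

0.9071

f = n/N = 4336/24474 = 0.17716761.
SE_no-fpc = √(s²/n) = 0.18286869; SE_fpc = √((1−f)s²/n) = 0.16588039.
Ratio = √(1−f) = 0.90710109.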